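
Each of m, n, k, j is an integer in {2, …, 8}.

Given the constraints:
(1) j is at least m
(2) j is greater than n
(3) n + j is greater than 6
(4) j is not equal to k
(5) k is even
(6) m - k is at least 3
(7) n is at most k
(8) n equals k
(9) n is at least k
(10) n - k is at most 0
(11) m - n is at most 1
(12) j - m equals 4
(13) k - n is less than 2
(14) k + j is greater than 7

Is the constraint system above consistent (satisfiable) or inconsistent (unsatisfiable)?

Constraints 6, 10, and 11 give m − k ≥ 3, k − n ≥ 0, n − m ≥ -1.
Adding all 3 inequalities: the left sides telescope to 0, and the right sides sum to 3 + 0 + (-1) = 2. So 0 ≥ 2, which is false.

Unsatisfiable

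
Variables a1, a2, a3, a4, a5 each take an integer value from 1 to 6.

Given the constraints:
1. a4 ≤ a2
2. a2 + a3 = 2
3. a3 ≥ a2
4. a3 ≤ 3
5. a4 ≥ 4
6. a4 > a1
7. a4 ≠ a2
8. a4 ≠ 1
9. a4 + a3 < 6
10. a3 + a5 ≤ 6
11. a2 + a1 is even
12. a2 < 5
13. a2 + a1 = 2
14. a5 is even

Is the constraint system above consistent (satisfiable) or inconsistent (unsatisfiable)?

From constraints 1 and 5: a2 ≥ a4 and a4 ≥ 4, so a2 ≥ 4. From constraints 3 and 4: a2 ≤ a3 and a3 ≤ 3, so a2 ≤ 3. But 3 < 4, so no value of a2 works.

Unsatisfiable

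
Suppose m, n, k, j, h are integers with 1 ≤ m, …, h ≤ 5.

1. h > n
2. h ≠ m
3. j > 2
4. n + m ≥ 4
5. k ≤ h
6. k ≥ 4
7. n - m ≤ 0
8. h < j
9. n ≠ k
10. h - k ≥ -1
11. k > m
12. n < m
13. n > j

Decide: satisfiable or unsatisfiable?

Constraints 5, 8, 11, 12, and 13 give j < n, n < m, m < k, k ≤ h, h < j. Chaining: j < n < m < k ≤ h < j, which forces j < j — impossible.

Unsatisfiable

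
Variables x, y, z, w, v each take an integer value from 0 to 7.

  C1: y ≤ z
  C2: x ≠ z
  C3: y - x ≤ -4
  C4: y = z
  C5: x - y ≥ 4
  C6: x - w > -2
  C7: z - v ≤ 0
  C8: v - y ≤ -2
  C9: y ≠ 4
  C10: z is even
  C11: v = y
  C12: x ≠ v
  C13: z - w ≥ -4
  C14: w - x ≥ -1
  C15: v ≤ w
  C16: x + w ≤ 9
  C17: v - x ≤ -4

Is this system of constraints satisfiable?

Constraints 5, 7, 8, 13, and 14 give w − x ≥ -1, x − y ≥ 4, y − v ≥ 2, v − z ≥ 0, z − w ≥ -4.
Adding all 5 inequalities: the left sides telescope to 0, and the right sides sum to (-1) + 4 + 2 + 0 + (-4) = 1. So 0 ≥ 1, which is false.

Unsatisfiable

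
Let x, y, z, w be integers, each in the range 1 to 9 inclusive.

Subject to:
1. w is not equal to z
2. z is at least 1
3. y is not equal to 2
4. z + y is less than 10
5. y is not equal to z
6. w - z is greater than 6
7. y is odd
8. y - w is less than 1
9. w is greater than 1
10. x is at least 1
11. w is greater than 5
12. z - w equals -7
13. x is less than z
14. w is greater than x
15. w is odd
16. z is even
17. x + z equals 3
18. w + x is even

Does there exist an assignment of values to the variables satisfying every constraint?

The assignment x = 1, y = 7, z = 2, w = 9 works:
  constraint 4 holds since z + y = 9.
  constraint 6 holds since w - z = 7.
  constraint 8 holds since y - w = -2.
The rest check out directly.

Satisfiable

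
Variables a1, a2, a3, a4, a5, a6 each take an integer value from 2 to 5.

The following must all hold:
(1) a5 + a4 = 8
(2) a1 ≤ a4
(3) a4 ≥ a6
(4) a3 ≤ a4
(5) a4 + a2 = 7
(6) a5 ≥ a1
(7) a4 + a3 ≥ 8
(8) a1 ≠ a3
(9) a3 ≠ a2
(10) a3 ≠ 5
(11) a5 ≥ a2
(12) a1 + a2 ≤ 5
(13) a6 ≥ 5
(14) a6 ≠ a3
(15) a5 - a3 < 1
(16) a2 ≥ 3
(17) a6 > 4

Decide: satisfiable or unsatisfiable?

Unsatisfiable

From constraints 3 and 13: a4 ≥ a6 ≥ 5. From constraint 16: a2 ≥ 3. Hence a4 + a2 ≥ 8. But constraint 5 requires a4 + a2 = 7, and 7 < 8. Contradiction.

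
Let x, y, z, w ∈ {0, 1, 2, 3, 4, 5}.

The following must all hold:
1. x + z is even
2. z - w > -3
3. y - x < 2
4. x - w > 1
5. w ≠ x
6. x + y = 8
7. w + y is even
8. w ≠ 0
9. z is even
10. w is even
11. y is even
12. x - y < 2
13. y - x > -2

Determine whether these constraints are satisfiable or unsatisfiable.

Satisfiable

Setting (x, y, z, w) = (4, 4, 2, 2) satisfies everything: constraint 2: z - w = 0; constraint 3: y - x = 0, and the others follow.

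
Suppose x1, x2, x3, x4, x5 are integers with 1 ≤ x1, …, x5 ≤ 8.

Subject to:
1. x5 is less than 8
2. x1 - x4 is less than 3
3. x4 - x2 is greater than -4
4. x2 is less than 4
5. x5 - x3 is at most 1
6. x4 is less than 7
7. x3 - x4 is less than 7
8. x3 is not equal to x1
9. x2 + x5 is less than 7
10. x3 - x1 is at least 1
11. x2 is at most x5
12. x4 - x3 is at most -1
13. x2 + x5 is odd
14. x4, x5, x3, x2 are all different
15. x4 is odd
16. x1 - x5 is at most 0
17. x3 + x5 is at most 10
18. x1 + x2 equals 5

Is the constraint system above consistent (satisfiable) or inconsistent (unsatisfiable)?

One satisfying assignment is x1 = 3, x2 = 2, x3 = 5, x4 = 1, x5 = 3.
For the less obvious constraints — constraint 2: x1 - x4 = 2; constraint 3: x4 - x2 = -1; constraint 5: x5 - x3 = -2 — and the others hold by inspection.

Satisfiable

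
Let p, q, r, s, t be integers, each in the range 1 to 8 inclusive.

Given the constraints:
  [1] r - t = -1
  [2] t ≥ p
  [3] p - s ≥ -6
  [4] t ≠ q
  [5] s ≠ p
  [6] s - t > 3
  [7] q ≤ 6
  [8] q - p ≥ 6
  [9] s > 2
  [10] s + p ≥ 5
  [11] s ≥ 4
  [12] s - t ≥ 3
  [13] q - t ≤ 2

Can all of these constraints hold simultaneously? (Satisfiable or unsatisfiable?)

Constraints 3, 8, 12, and 13 give t − q ≥ -2, q − p ≥ 6, p − s ≥ -6, s − t ≥ 3.
Adding all 4 inequalities: the left sides telescope to 0, and the right sides sum to (-2) + 6 + (-6) + 3 = 1. So 0 ≥ 1, which is false.

Unsatisfiable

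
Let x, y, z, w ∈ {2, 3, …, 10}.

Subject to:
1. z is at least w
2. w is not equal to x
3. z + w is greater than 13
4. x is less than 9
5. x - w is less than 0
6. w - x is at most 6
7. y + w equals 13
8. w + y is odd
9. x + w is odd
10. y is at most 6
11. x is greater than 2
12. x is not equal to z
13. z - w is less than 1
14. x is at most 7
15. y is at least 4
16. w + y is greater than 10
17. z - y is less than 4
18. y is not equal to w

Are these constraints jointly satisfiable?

Satisfiable

One satisfying assignment is x = 5, y = 5, z = 8, w = 8.
For the less obvious constraints — constraint 3: z + w = 16; constraint 5: x - w = -3; constraint 6: w - x = 3 — and the others hold by inspection.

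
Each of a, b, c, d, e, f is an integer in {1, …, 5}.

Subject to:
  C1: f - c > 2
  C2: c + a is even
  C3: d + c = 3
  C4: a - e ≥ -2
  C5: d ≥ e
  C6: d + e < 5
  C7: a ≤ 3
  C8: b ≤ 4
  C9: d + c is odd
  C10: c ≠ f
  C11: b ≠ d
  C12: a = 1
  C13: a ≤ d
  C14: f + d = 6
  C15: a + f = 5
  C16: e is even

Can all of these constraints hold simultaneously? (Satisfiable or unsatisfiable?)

One satisfying assignment is a = 1, b = 1, c = 1, d = 2, e = 2, f = 4.
For the less obvious constraints — constraint 1: f - c = 3; constraint 3: d + c = 3 — and the others hold by inspection.

Satisfiable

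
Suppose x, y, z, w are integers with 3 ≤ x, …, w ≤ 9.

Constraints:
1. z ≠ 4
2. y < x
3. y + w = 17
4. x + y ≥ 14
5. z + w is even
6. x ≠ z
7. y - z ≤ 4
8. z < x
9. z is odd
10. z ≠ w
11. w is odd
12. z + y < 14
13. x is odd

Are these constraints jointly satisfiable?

Take x = 9, y = 8, z = 5, w = 9. Then constraint 3: y + w = 17; constraint 4: x + y = 17; constraint 7: y - z = 3, and every other listed constraint is also met.

Satisfiable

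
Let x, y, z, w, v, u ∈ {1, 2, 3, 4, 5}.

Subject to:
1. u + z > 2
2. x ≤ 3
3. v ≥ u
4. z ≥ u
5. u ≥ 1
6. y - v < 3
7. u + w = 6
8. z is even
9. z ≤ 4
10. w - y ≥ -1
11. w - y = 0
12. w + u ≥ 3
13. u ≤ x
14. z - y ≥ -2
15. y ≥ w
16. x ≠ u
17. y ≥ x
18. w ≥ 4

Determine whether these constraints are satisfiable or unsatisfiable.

Satisfiable

Setting (x, y, z, w, v, u) = (3, 5, 4, 5, 3, 1) satisfies everything: constraint 1: u + z = 5; constraint 6: y - v = 2, and the others follow.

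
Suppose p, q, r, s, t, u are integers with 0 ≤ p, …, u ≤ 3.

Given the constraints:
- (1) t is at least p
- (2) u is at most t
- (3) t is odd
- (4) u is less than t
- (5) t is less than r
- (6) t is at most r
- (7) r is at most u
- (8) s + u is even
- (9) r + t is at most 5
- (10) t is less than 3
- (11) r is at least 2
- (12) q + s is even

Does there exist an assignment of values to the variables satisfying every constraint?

Constraints 4, 5, and 7 give t < r, r ≤ u, u < t. Chaining: t < r ≤ u < t, which forces t < t — impossible.

Unsatisfiable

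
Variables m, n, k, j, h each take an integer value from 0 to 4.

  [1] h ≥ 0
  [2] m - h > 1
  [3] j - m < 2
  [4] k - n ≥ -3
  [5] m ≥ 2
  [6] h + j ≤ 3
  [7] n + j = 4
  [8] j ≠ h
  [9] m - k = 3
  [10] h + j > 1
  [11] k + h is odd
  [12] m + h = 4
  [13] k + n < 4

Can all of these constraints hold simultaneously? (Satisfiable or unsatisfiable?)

One satisfying assignment is m = 3, n = 2, k = 0, j = 2, h = 1.
For the less obvious constraints — constraint 2: m - h = 2; constraint 3: j - m = -1; constraint 4: k - n = -2 — and the others hold by inspection.

Satisfiable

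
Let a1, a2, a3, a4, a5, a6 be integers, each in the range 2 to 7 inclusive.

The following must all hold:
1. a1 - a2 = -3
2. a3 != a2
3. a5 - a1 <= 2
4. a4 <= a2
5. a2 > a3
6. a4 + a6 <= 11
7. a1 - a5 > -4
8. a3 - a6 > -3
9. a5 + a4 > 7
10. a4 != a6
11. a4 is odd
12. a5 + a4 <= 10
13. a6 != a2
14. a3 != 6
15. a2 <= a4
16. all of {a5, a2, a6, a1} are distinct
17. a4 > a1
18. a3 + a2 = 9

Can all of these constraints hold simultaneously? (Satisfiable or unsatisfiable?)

Satisfiable

One satisfying assignment is a1 = 2, a2 = 5, a3 = 4, a4 = 5, a5 = 4, a6 = 6.
For the less obvious constraints — constraint 1: a1 - a2 = -3; constraint 3: a5 - a1 = 2 — and the others hold by inspection.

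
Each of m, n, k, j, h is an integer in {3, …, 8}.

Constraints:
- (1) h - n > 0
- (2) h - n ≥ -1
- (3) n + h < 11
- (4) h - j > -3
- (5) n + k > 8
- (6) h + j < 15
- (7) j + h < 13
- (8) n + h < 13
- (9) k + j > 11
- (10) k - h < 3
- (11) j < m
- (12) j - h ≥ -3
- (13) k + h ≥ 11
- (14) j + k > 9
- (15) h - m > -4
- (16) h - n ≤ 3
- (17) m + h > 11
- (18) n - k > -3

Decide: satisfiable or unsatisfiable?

One satisfying assignment is m = 7, n = 4, k = 6, j = 6, h = 6.
For the less obvious constraints — constraint 1: h - n = 2; constraint 2: h - n = 2 — and the others hold by inspection.

Satisfiable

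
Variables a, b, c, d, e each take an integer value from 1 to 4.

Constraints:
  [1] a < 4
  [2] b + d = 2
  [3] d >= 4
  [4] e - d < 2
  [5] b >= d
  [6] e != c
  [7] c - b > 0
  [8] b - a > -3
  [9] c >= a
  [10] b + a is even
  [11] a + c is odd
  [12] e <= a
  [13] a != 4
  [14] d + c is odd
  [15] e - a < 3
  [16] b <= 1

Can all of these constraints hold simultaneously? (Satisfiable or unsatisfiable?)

From constraints 3 and 5: b ≥ d and d ≥ 4, so b ≥ 4. From constraint 16: b ≤ 1. But 1 < 4, so no value of b works.

Unsatisfiable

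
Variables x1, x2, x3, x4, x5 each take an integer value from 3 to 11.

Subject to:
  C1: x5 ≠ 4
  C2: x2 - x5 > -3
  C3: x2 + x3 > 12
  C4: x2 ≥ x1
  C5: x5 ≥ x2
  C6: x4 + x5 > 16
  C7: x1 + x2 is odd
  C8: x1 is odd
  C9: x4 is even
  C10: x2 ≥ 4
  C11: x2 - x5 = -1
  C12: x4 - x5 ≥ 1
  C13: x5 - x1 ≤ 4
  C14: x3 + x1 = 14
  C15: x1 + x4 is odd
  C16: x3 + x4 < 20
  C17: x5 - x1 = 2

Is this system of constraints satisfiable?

Satisfiable

Setting (x1, x2, x3, x4, x5) = (5, 6, 9, 10, 7) satisfies everything: constraint 2: x2 - x5 = -1; constraint 3: x2 + x3 = 15; constraint 6: x4 + x5 = 17, and the others follow.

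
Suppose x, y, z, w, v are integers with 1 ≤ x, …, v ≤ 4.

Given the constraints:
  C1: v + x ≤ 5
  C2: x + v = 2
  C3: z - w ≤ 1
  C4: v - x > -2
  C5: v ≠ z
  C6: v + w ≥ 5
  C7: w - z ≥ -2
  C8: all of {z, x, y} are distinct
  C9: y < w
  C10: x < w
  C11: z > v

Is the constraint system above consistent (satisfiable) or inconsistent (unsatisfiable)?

Satisfiable

Setting (x, y, z, w, v) = (1, 3, 4, 4, 1) satisfies everything: constraint 1: v + x = 2; constraint 2: x + v = 2; constraint 3: z - w = 0, and the others follow.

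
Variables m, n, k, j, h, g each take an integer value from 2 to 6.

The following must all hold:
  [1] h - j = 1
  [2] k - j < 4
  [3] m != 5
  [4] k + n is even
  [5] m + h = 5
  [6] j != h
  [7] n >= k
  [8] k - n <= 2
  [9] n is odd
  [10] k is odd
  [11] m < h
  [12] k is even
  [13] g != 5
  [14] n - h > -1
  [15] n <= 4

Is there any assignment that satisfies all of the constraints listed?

Constraint 12 makes k even and constraint 9 makes n odd, so k + n must be odd. Constraint 4 says k + n is even — contradiction.

Unsatisfiable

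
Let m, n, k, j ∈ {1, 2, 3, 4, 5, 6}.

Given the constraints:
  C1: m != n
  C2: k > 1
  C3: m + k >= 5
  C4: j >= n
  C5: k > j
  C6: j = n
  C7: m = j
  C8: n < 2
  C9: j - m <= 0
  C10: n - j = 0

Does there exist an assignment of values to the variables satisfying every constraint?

Unsatisfiable

From constraints 6 and 7, m = j = n, so m = n. But constraint 1 says m ≠ n. Contradiction.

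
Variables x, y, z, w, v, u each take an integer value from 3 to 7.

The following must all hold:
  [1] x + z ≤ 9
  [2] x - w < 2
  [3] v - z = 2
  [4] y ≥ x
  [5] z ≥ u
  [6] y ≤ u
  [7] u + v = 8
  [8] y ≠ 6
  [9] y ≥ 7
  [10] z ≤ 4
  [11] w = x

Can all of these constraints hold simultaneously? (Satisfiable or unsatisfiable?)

Unsatisfiable

From constraints 6 and 9: u ≥ y and y ≥ 7, so u ≥ 7. From constraints 5 and 10: u ≤ z and z ≤ 4, so u ≤ 4. But 4 < 7, so no value of u works.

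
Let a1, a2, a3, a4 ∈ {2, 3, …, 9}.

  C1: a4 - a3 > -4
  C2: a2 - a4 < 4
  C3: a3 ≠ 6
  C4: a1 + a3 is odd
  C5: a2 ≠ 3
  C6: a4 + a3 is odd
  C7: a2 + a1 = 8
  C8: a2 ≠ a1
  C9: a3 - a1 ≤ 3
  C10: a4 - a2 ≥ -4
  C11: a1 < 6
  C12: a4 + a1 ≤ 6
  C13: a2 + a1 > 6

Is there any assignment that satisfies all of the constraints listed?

Take a1 = 3, a2 = 5, a3 = 4, a4 = 3. Then constraint 1: a4 - a3 = -1; constraint 2: a2 - a4 = 2; constraint 7: a2 + a1 = 8, and every other listed constraint is also met.

Satisfiable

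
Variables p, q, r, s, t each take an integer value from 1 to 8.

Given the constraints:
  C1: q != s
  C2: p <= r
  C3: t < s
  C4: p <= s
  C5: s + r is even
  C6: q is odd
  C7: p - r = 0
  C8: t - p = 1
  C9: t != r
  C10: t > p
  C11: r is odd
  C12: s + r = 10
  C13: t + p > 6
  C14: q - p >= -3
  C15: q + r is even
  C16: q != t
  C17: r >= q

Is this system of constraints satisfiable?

Take p = 3, q = 1, r = 3, s = 7, t = 4. Then constraint 7: p - r = 0; constraint 8: t - p = 1, and every other listed constraint is also met.

Satisfiable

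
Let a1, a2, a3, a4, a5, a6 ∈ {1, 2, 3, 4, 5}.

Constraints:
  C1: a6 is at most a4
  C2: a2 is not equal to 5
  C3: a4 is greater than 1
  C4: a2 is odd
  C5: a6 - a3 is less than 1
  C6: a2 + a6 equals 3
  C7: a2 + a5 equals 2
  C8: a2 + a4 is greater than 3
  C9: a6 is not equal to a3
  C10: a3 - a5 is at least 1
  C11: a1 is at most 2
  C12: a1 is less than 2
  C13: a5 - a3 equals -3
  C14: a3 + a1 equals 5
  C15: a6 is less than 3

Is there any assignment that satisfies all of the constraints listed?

Take a1 = 1, a2 = 1, a3 = 4, a4 = 3, a5 = 1, a6 = 2. Then constraint 5: a6 - a3 = -2; constraint 6: a2 + a6 = 3, and every other listed constraint is also met.

Satisfiable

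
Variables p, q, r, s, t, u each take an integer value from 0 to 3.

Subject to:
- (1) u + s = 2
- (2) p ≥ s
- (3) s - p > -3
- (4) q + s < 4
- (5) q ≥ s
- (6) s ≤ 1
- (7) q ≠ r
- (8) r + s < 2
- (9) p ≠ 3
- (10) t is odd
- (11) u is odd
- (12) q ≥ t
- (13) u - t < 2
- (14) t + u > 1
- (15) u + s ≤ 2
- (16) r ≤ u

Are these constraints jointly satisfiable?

Satisfiable

The assignment p = 1, q = 1, r = 0, s = 1, t = 1, u = 1 works:
  constraint 1 holds since u + s = 2.
  constraint 3 holds since s - p = 0.
The rest check out directly.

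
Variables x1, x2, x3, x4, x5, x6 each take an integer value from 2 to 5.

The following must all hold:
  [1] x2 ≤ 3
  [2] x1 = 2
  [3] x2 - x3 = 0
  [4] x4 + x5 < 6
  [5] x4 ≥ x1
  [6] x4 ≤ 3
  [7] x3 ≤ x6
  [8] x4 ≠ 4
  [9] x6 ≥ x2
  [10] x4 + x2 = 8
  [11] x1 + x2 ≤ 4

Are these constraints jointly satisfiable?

From constraint 6: x4 ≤ 3. From constraint 1: x2 ≤ 3. Hence x4 + x2 ≤ 6. But constraint 10 requires x4 + x2 = 8, and 8 > 6. Contradiction.

Unsatisfiable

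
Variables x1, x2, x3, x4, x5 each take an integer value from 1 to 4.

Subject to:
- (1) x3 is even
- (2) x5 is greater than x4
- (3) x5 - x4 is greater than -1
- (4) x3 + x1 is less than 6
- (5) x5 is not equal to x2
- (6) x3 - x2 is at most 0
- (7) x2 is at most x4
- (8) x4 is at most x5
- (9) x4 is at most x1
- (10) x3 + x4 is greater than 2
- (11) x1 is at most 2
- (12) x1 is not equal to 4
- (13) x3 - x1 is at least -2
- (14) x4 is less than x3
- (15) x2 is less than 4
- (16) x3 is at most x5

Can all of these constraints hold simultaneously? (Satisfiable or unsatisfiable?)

Unsatisfiable

Constraints 6, 7, and 14 give x3 ≤ x2, x2 ≤ x4, x4 < x3. Chaining: x3 ≤ x2 ≤ x4 < x3, which forces x3 < x3 — impossible.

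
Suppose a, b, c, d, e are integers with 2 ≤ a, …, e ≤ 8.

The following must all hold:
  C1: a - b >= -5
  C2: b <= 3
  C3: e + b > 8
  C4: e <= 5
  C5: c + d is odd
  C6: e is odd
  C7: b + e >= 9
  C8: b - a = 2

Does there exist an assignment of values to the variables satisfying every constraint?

From constraint 2: b ≤ 3. From constraint 4: e ≤ 5. Hence b + e ≤ 8. But constraint 7 requires b + e ≥ 9, and 9 > 8. Contradiction.

Unsatisfiable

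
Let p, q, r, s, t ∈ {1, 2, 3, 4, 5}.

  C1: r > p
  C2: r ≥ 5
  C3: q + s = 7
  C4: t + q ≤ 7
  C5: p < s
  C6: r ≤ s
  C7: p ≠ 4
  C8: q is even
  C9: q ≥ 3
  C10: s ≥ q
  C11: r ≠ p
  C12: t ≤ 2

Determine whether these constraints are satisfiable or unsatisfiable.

From constraint 9: q ≥ 3. From constraints 2 and 6: s ≥ r ≥ 5. Hence q + s ≥ 8. But constraint 3 requires q + s = 7, and 7 < 8. Contradiction.

Unsatisfiable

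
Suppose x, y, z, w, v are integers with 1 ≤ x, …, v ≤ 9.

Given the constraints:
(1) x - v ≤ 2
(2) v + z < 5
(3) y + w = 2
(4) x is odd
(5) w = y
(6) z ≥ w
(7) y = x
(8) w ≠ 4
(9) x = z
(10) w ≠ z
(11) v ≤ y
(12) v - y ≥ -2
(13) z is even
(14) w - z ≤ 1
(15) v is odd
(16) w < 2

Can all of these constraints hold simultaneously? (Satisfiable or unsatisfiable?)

Unsatisfiable

From constraints 5, 7, and 9, w = y = x = z, so w = z. But constraint 10 says w ≠ z. Contradiction.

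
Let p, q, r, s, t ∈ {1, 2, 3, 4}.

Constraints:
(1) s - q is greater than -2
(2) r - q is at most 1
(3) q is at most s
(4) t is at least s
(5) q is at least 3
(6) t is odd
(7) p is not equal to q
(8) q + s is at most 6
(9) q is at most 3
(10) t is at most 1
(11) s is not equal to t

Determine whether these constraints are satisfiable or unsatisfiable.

Unsatisfiable

From constraints 3 and 5: s ≥ q and q ≥ 3, so s ≥ 3. From constraints 4 and 10: s ≤ t and t ≤ 1, so s ≤ 1. But 1 < 3, so no value of s works.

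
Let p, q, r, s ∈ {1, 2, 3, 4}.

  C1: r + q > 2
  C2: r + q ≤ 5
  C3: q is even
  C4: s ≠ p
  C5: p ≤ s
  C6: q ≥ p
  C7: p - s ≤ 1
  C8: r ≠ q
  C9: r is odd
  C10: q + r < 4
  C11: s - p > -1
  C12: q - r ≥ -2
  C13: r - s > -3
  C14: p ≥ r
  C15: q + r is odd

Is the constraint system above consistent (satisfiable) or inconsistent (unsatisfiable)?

Satisfiable

Try p = 1, q = 2, r = 1, s = 2.
Check constraint 1: r + q = 3; constraint 2: r + q = 3; constraint 7: p - s = -1. The remaining constraints are straightforward to verify.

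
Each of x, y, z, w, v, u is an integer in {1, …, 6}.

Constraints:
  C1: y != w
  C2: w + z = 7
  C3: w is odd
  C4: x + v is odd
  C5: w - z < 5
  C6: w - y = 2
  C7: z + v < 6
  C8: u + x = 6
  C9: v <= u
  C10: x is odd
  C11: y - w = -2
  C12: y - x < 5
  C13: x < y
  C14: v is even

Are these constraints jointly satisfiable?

Satisfiable

The assignment x = 1, y = 3, z = 2, w = 5, v = 2, u = 5 works:
  constraint 2 holds since w + z = 7.
  constraint 5 holds since w - z = 3.
The rest check out directly.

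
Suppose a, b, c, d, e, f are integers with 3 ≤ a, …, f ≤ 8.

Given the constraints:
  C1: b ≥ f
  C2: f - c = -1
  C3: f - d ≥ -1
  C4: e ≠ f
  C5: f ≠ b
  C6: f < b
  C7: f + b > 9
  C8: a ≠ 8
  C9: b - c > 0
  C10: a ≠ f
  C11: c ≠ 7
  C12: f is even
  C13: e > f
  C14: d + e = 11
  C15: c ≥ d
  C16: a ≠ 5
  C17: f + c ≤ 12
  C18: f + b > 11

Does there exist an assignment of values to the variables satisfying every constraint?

One satisfying assignment is a = 3, b = 8, c = 5, d = 3, e = 8, f = 4.
For the less obvious constraints — constraint 2: f - c = -1; constraint 3: f - d = 1; constraint 7: f + b = 12 — and the others hold by inspection.

Satisfiable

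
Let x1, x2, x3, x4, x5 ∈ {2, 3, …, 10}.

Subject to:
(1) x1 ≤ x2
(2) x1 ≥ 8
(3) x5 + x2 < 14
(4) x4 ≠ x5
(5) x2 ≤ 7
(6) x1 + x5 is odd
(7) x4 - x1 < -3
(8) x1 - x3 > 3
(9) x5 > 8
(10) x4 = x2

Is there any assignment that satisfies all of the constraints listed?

Unsatisfiable

From constraints 1 and 2: x2 ≥ x1 and x1 ≥ 8, so x2 ≥ 8. From constraint 5: x2 ≤ 7. But 7 < 8, so no value of x2 works.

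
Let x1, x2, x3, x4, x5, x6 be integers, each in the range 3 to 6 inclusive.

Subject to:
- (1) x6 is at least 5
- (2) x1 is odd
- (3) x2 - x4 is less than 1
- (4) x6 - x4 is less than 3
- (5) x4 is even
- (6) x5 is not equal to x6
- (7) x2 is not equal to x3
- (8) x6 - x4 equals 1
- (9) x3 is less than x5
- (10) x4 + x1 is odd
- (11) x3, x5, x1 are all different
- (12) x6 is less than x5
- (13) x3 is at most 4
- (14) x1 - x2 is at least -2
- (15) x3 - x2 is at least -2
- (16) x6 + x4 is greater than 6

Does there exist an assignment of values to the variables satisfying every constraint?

Try x1 = 3, x2 = 3, x3 = 4, x4 = 4, x5 = 6, x6 = 5.
Check constraint 3: x2 - x4 = -1; constraint 4: x6 - x4 = 1; constraint 8: x6 - x4 = 1. The remaining constraints are straightforward to verify.

Satisfiable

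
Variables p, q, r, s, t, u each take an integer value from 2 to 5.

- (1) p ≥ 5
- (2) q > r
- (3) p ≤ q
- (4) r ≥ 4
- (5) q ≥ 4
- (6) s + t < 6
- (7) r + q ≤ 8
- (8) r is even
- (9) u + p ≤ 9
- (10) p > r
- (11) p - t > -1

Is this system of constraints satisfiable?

Unsatisfiable

From constraint 4: r ≥ 4. From constraints 1 and 3: q ≥ p ≥ 5. Hence r + q ≥ 9. But constraint 7 requires r + q ≤ 8, and 8 < 9. Contradiction.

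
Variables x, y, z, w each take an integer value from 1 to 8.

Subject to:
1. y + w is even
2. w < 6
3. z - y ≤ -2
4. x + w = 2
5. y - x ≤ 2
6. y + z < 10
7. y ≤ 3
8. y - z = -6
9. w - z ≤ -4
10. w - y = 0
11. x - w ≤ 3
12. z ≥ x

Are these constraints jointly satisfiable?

Unsatisfiable

Constraints 3, 5, 9, and 11 give w − x ≥ -3, x − y ≥ -2, y − z ≥ 2, z − w ≥ 4.
Adding all 4 inequalities: the left sides telescope to 0, and the right sides sum to (-3) + (-2) + 2 + 4 = 1. So 0 ≥ 1, which is false.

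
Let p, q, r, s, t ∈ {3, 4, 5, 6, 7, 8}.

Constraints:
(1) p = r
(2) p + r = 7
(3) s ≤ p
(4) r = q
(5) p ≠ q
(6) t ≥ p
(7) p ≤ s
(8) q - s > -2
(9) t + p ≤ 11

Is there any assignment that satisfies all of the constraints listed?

Unsatisfiable

From constraints 1 and 4, p = r = q, so p = q. But constraint 5 says p ≠ q. Contradiction.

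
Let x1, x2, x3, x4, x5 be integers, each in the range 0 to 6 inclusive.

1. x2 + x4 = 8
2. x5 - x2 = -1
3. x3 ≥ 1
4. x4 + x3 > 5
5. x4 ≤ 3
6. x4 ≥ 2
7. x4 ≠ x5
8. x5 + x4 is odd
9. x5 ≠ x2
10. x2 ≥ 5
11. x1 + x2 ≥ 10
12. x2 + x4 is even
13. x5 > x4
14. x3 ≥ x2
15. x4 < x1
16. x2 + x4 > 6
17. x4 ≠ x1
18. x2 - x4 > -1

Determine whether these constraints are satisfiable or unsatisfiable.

Satisfiable

Try x1 = 6, x2 = 5, x3 = 5, x4 = 3, x5 = 4.
Check constraint 1: x2 + x4 = 8; constraint 2: x5 - x2 = -1. The remaining constraints are straightforward to verify.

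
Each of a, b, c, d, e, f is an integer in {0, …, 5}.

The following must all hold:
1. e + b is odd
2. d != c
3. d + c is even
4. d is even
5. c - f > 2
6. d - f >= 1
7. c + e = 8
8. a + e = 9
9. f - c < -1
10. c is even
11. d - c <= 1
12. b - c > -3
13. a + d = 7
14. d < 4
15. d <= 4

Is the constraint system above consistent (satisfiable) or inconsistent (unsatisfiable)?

Setting (a, b, c, d, e, f) = (5, 3, 4, 2, 4, 1) satisfies everything: constraint 5: c - f = 3; constraint 6: d - f = 1; constraint 7: c + e = 8, and the others follow.

Satisfiable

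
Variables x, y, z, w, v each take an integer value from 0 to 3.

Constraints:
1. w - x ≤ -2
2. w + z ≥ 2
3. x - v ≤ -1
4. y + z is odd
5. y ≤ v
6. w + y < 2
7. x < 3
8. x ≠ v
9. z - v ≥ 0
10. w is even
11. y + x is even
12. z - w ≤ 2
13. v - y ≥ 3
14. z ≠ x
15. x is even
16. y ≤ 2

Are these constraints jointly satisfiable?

Constraints 1, 3, 9, and 12 give v − x ≥ 1, x − w ≥ 2, w − z ≥ -2, z − v ≥ 0.
Adding all 4 inequalities: the left sides telescope to 0, and the right sides sum to 1 + 2 + (-2) + 0 = 1. So 0 ≥ 1, which is false.

Unsatisfiable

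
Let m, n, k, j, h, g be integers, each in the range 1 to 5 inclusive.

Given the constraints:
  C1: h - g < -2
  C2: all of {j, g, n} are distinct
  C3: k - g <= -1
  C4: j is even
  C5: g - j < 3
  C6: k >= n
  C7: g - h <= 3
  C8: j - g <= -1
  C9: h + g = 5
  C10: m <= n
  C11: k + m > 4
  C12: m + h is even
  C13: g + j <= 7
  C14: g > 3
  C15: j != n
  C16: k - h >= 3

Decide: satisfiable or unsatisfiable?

Unsatisfiable

Constraints 3, 7, and 16 give k − h ≥ 3, h − g ≥ -3, g − k ≥ 1.
Adding all 3 inequalities: the left sides telescope to 0, and the right sides sum to 3 + (-3) + 1 = 1. So 0 ≥ 1, which is false.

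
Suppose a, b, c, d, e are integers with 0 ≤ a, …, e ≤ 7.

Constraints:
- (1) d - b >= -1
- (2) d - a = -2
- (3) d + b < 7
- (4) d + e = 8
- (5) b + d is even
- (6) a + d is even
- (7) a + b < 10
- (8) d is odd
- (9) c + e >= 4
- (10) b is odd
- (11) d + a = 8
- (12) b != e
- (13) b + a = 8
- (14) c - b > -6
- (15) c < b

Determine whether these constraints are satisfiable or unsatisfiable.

One satisfying assignment is a = 5, b = 3, c = 0, d = 3, e = 5.
For the less obvious constraints — constraint 1: d - b = 0; constraint 2: d - a = -2 — and the others hold by inspection.

Satisfiable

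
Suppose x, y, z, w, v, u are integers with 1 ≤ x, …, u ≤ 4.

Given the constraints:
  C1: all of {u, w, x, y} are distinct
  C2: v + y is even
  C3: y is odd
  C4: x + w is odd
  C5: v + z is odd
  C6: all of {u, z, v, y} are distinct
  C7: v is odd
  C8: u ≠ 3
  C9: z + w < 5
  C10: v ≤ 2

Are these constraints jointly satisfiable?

Setting (x, y, z, w, v, u) = (2, 3, 2, 1, 1, 4) satisfies everything: constraint 1: values 4, 1, 2, 3 are distinct; constraint 6: values 4, 2, 1, 3 are distinct; constraint 9: z + w = 3, and the others follow.

Satisfiable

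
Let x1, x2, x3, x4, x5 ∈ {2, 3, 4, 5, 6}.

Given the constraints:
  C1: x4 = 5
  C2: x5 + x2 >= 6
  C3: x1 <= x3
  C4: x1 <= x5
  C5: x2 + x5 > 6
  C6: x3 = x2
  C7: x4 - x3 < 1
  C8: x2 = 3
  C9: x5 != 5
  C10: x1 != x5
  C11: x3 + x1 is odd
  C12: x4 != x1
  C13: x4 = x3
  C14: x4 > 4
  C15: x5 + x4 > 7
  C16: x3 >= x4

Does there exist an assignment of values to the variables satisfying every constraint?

Unsatisfiable

Constraint 1 fixes x4 = 5 and constraint 8 fixes x2 = 3. Constraints 6 and 13 give x4 = x3 = x2, so x4 = x2. But 5 ≠ 3 — contradiction.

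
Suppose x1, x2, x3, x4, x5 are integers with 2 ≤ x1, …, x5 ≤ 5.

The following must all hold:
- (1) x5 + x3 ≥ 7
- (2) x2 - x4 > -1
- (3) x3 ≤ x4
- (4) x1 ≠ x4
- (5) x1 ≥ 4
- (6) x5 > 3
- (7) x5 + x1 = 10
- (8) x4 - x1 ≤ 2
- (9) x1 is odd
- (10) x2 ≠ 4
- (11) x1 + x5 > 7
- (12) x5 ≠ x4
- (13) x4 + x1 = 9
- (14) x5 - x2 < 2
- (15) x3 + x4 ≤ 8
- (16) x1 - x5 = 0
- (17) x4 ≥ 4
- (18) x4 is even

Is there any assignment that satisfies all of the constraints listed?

Satisfiable

Take x1 = 5, x2 = 5, x3 = 2, x4 = 4, x5 = 5. Then constraint 1: x5 + x3 = 7; constraint 2: x2 - x4 = 1; constraint 7: x5 + x1 = 10, and every other listed constraint is also met.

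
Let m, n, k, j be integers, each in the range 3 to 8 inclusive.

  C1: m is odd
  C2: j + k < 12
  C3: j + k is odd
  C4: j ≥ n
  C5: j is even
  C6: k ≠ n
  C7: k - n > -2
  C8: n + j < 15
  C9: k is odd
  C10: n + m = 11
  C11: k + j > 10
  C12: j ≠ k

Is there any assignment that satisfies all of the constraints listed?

Satisfiable

The assignment m = 7, n = 4, k = 3, j = 8 works:
  constraint 2 holds since j + k = 11.
  constraint 7 holds since k - n = -1.
The rest check out directly.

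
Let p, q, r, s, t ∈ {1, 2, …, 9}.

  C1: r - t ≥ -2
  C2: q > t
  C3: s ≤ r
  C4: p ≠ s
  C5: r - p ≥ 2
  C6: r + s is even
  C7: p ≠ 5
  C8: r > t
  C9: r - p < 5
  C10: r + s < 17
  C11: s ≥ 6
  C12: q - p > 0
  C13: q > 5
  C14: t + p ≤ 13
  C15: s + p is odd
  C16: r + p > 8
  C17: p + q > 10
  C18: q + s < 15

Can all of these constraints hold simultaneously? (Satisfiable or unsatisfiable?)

The assignment p = 4, q = 7, r = 7, s = 7, t = 6 works:
  constraint 1 holds since r - t = 1.
  constraint 5 holds since r - p = 3.
  constraint 9 holds since r - p = 3.
The rest check out directly.

Satisfiable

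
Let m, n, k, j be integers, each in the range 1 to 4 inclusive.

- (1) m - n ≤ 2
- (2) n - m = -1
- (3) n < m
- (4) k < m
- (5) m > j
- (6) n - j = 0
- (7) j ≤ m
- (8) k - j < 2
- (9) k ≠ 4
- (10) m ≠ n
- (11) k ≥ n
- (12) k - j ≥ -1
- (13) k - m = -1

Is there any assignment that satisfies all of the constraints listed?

The assignment m = 3, n = 2, k = 2, j = 2 works:
  constraint 1 holds since m - n = 1.
  constraint 2 holds since n - m = -1.
  constraint 6 holds since n - j = 0.
The rest check out directly.

Satisfiable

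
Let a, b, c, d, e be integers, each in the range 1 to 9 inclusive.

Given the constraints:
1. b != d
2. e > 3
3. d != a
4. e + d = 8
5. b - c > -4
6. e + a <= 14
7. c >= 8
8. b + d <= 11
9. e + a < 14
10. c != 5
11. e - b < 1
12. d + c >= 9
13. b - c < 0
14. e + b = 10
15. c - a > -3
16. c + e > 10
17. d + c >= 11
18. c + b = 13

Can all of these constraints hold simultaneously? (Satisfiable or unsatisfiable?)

Satisfiable

The assignment a = 8, b = 5, c = 8, d = 3, e = 5 works:
  constraint 4 holds since e + d = 8.
  constraint 5 holds since b - c = -3.
  constraint 6 holds since e + a = 13.
The rest check out directly.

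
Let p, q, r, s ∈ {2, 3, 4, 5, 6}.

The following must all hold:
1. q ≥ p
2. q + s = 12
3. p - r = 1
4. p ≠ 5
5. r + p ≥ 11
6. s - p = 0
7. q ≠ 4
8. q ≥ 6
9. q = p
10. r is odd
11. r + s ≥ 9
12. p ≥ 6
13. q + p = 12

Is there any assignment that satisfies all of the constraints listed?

Setting (p, q, r, s) = (6, 6, 5, 6) satisfies everything: constraint 2: q + s = 12; constraint 3: p - r = 1; constraint 5: r + p = 11, and the others follow.

Satisfiable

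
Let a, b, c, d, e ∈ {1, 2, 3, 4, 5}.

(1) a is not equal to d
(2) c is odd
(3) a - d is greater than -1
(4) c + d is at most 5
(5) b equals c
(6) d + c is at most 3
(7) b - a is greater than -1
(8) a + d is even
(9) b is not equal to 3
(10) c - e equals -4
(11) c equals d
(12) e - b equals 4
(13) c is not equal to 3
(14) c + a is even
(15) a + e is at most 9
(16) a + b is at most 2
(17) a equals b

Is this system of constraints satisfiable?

Unsatisfiable

From constraints 5, 11, and 17, a = b = c = d, so a = d. But constraint 1 says a ≠ d. Contradiction.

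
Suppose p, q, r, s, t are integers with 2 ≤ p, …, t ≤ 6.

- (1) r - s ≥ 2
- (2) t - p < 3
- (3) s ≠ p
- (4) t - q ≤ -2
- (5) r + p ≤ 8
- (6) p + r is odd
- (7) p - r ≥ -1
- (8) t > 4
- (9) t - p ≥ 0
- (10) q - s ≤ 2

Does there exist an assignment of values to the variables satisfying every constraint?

Unsatisfiable

Constraints 1, 4, 7, 9, and 10 give r − s ≥ 2, s − q ≥ -2, q − t ≥ 2, t − p ≥ 0, p − r ≥ -1.
Adding all 5 inequalities: the left sides telescope to 0, and the right sides sum to 2 + (-2) + 2 + 0 + (-1) = 1. So 0 ≥ 1, which is false.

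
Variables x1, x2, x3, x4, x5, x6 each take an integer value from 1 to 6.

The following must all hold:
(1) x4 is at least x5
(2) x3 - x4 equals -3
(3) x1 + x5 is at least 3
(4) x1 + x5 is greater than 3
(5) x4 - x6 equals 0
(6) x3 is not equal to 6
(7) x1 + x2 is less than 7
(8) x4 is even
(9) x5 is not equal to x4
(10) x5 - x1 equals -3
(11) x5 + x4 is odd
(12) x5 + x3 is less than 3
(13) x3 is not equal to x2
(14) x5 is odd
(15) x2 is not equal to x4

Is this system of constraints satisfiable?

Setting (x1, x2, x3, x4, x5, x6) = (4, 2, 1, 4, 1, 4) satisfies everything: constraint 2: x3 - x4 = -3; constraint 3: x1 + x5 = 5; constraint 4: x1 + x5 = 5, and the others follow.

Satisfiable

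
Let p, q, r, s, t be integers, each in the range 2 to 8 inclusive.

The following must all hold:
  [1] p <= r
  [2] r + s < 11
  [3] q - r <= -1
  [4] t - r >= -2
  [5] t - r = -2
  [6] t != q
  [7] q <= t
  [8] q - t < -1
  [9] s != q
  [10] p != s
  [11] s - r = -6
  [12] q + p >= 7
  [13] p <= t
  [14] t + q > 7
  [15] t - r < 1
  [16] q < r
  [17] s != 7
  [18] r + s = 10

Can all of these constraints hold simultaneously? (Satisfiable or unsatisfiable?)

Setting (p, q, r, s, t) = (6, 4, 8, 2, 6) satisfies everything: constraint 2: r + s = 10; constraint 3: q - r = -4; constraint 4: t - r = -2, and the others follow.

Satisfiable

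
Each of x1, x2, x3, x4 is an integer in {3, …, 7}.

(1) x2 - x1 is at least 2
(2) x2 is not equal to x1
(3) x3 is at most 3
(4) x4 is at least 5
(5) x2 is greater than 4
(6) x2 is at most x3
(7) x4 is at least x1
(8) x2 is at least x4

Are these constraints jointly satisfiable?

From constraints 4 and 8: x2 ≥ x4 and x4 ≥ 5, so x2 ≥ 5. From constraints 3 and 6: x2 ≤ x3 and x3 ≤ 3, so x2 ≤ 3. But 3 < 5, so no value of x2 works.

Unsatisfiable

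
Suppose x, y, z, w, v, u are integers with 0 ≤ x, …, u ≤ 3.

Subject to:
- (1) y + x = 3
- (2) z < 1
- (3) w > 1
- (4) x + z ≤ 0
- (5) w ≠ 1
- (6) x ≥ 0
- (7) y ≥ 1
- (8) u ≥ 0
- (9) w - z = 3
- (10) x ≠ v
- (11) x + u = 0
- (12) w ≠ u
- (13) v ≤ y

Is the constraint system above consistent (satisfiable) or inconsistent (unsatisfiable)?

Satisfiable

Try x = 0, y = 3, z = 0, w = 3, v = 2, u = 0.
Check constraint 1: y + x = 3; constraint 4: x + z = 0. The remaining constraints are straightforward to verify.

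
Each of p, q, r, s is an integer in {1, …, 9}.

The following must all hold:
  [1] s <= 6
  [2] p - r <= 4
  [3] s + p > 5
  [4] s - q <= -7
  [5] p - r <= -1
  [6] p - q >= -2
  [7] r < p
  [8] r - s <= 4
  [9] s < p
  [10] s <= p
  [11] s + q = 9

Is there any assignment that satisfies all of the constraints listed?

Unsatisfiable

Constraints 4, 5, 6, and 8 give s − r ≥ -4, r − p ≥ 1, p − q ≥ -2, q − s ≥ 7.
Adding all 4 inequalities: the left sides telescope to 0, and the right sides sum to (-4) + 1 + (-2) + 7 = 2. So 0 ≥ 2, which is false.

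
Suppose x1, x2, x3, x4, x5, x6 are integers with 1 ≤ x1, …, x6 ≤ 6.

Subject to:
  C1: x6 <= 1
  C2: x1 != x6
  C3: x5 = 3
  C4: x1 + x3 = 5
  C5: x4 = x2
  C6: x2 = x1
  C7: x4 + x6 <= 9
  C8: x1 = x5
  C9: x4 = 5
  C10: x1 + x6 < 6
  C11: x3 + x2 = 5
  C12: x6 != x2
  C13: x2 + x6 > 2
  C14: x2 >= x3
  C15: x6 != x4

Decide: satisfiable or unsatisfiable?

Unsatisfiable

Constraint 9 fixes x4 = 5 and constraint 3 fixes x5 = 3. Constraints 5, 6, and 8 give x4 = x2 = x1 = x5, so x4 = x5. But 5 ≠ 3 — contradiction.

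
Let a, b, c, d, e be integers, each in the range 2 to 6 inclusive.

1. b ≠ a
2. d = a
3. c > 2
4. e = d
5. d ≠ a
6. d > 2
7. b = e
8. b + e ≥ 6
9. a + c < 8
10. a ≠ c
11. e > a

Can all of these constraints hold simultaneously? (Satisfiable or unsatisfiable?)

Unsatisfiable

From constraints 2, 4, and 7, b = e = d = a, so b = a. But constraint 1 says b ≠ a. Contradiction.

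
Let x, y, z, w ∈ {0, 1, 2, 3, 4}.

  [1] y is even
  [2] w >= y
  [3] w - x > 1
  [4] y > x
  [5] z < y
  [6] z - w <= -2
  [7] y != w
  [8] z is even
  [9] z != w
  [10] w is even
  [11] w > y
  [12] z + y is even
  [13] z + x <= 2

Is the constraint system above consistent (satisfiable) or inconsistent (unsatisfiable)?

Satisfiable

Take x = 1, y = 2, z = 0, w = 4. Then constraint 3: w - x = 3; constraint 6: z - w = -4, and every other listed constraint is also met.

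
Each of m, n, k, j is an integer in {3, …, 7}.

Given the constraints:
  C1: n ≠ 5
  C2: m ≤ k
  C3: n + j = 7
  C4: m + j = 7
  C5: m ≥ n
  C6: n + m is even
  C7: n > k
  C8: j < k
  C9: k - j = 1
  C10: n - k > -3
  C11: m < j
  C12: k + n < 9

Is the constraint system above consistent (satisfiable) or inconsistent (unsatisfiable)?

Unsatisfiable

Constraints 5, 7, 8, and 11 give n ≤ m, m < j, j < k, k < n. Chaining: n ≤ m < j < k < n, which forces n < n — impossible.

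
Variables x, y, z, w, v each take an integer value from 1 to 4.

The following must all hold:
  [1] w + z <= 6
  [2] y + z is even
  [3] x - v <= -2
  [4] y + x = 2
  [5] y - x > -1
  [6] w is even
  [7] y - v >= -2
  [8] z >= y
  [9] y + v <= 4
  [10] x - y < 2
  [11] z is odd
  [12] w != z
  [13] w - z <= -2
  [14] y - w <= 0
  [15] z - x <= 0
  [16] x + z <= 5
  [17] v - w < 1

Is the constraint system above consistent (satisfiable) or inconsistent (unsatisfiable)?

Constraints 3, 7, 13, 14, and 15 give z − w ≥ 2, w − y ≥ 0, y − v ≥ -2, v − x ≥ 2, x − z ≥ 0.
Adding all 5 inequalities: the left sides telescope to 0, and the right sides sum to 2 + 0 + (-2) + 2 + 0 = 2. So 0 ≥ 2, which is false.

Unsatisfiable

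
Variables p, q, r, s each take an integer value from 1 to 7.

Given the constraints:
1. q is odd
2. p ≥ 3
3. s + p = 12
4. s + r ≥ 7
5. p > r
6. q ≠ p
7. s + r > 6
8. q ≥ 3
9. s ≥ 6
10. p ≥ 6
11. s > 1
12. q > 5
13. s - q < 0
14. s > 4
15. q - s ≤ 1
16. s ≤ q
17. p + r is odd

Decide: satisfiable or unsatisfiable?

Satisfiable

The assignment p = 6, q = 7, r = 1, s = 6 works:
  constraint 3 holds since s + p = 12.
  constraint 4 holds since s + r = 7.
The rest check out directly.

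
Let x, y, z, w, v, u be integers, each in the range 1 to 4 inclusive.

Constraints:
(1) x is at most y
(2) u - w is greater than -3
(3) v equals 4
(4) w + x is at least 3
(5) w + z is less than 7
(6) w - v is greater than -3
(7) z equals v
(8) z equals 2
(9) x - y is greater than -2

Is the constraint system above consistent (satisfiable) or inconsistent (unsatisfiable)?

Unsatisfiable

Constraint 8 fixes z = 2 and constraint 3 fixes v = 4, but constraint 7 requires z = v. Since 2 ≠ 4, contradiction.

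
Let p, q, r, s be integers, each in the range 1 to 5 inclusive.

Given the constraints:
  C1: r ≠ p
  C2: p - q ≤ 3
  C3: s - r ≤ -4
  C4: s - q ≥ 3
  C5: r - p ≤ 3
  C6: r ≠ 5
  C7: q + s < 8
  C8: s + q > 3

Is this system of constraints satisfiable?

Constraints 2, 3, 4, and 5 give s − q ≥ 3, q − p ≥ -3, p − r ≥ -3, r − s ≥ 4.
Adding all 4 inequalities: the left sides telescope to 0, and the right sides sum to 3 + (-3) + (-3) + 4 = 1. So 0 ≥ 1, which is false.

Unsatisfiable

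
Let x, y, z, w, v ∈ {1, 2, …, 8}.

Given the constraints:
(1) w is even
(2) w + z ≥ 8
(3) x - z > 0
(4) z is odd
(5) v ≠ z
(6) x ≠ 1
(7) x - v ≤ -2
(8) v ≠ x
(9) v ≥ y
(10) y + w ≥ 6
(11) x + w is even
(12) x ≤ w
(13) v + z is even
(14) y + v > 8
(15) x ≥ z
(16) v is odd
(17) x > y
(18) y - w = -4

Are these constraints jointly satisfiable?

Take x = 4, y = 2, z = 3, w = 6, v = 7. Then constraint 2: w + z = 9; constraint 3: x - z = 1; constraint 7: x - v = -3, and every other listed constraint is also met.

Satisfiable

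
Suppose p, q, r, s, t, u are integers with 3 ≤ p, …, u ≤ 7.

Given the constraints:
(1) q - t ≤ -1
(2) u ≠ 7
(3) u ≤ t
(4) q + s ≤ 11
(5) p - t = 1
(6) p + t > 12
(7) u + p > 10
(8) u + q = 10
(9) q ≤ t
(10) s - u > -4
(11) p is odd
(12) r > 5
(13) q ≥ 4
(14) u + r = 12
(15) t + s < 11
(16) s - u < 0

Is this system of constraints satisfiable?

Setting (p, q, r, s, t, u) = (7, 5, 7, 4, 6, 5) satisfies everything: constraint 1: q - t = -1; constraint 4: q + s = 9, and the others follow.

Satisfiable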